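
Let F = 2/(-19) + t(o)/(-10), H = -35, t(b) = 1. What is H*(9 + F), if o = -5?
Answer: -11697/38 ≈ -307.82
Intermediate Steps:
F = -39/190 (F = 2/(-19) + 1/(-10) = 2*(-1/19) + 1*(-⅒) = -2/19 - ⅒ = -39/190 ≈ -0.20526)
H*(9 + F) = -35*(9 - 39/190) = -35*1671/190 = -11697/38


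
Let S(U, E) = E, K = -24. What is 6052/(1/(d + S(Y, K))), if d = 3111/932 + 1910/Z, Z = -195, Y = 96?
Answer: -1674962111/9087 ≈ -1.8433e+5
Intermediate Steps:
d = -234695/36348 (d = 3111/932 + 1910/(-195) = 3111*(1/932) + 1910*(-1/195) = 3111/932 - 382/39 = -234695/36348 ≈ -6.4569)
6052/(1/(d + S(Y, K))) = 6052/(1/(-234695/36348 - 24)) = 6052/(1/(-1107047/36348)) = 6052/(-36348/1107047) = 6052*(-1107047/36348) = -1674962111/9087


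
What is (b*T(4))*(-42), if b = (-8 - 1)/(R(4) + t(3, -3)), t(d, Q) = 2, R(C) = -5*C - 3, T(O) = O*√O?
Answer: -144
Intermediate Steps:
T(O) = O^(3/2)
R(C) = -3 - 5*C
b = 3/7 (b = (-8 - 1)/((-3 - 5*4) + 2) = -9/((-3 - 20) + 2) = -9/(-23 + 2) = -9/(-21) = -9*(-1/21) = 3/7 ≈ 0.42857)
(b*T(4))*(-42) = (3*4^(3/2)/7)*(-42) = ((3/7)*8)*(-42) = (24/7)*(-42) = -144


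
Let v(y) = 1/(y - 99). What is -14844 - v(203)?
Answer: -1543777/104 ≈ -14844.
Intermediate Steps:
v(y) = 1/(-99 + y)
-14844 - v(203) = -14844 - 1/(-99 + 203) = -14844 - 1/104 = -1543777/104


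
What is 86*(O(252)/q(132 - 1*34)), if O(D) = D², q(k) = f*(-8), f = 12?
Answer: -56889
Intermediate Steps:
q(k) = -96 (q(k) = 12*(-8) = -96)
86*(O(252)/q(132 - 1*34)) = 86*(252²/(-96)) = 86*(63504*(-1/96)) = 86*(-1323/2) = -56889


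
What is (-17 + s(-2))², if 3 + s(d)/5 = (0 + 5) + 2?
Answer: 9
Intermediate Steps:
s(d) = 20 (s(d) = -15 + 5*((0 + 5) + 2) = -15 + 5*(5 + 2) = -15 + 5*7 = -15 + 35 = 20)
(-17 + s(-2))² = (-17 + 20)² = 3² = 9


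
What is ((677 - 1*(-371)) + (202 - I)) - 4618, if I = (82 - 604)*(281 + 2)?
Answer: 144358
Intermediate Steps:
I = -147726 (I = -522*283 = -147726)
((677 - 1*(-371)) + (202 - I)) - 4618 = ((677 - 1*(-371)) + (202 - 1*(-147726))) - 4618 = ((677 + 371) + (202 + 147726)) - 4618 = (1048 + 147928) - 4618 = 148976 - 4618 = 144358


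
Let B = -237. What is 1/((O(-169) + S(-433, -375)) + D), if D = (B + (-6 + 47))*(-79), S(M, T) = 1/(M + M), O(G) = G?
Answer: 866/13262789 ≈ 6.5295e-5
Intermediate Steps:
S(M, T) = 1/(2*M)
D = 15484 (D = (-237 + (-6 + 47))*(-79) = (-237 + 41)*(-79) = -196*(-79) = 15484)
1/((O(-169) + S(-433, -375)) + D) = 1/((-169 + (1/2)/(-433)) + 15484) = 1/((-169 + (1/2)*(-1/433)) + 15484) = 1/((-169 - 1/866) + 15484) = 1/(-146355/866 + 15484) = 1/(13262789/866) = 866/13262789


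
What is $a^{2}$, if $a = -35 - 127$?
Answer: $26244$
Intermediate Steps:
$a = -162$ ($a = -35 - 127 = -162$)
$a^{2} = \left(-162\right)^{2} = 26244$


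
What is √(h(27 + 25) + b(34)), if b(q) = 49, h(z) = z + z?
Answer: 3*√17 ≈ 12.369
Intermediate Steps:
h(z) = 2*z
√(h(27 + 25) + b(34)) = √(2*(27 + 25) + 49) = √(2*52 + 49) = √(104 + 49) = √153 = 3*√17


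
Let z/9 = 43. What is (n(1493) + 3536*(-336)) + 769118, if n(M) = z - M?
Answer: -420084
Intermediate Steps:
z = 387 (z = 9*43 = 387)
n(M) = 387 - M
(n(1493) + 3536*(-336)) + 769118 = ((387 - 1*1493) + 3536*(-336)) + 769118 = ((387 - 1493) - 1188096) + 769118 = (-1106 - 1188096) + 769118 = -1189202 + 769118 = -420084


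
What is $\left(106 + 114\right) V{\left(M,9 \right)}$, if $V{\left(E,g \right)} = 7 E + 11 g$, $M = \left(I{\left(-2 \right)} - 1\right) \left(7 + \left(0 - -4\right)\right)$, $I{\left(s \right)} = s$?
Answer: $-29040$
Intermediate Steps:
$M = -33$ ($M = \left(-2 - 1\right) \left(7 + \left(0 - -4\right)\right) = - 3 \left(7 + \left(0 + 4\right)\right) = - 3 \left(7 + 4\right) = \left(-3\right) 11 = -33$)
$\left(106 + 114\right) V{\left(M,9 \right)} = \left(106 + 114\right) \left(7 \left(-33\right) + 11 \cdot 9\right) = 220 \left(-231 + 99\right) = 220 \left(-132\right) = -29040$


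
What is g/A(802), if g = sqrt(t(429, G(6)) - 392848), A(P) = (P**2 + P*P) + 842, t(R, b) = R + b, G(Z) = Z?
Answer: I*sqrt(392413)/1287250 ≈ 0.00048664*I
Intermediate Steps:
A(P) = 842 + 2*P**2 (A(P) = (P**2 + P**2) + 842 = 2*P**2 + 842 = 842 + 2*P**2)
g = I*sqrt(392413) (g = sqrt((429 + 6) - 392848) = sqrt(435 - 392848) = sqrt(-392413) = I*sqrt(392413) ≈ 626.43*I)
g/A(802) = (I*sqrt(392413))/(842 + 2*802**2) = (I*sqrt(392413))/(842 + 2*643204) = (I*sqrt(392413))/(842 + 1286408) = (I*sqrt(392413))/1287250 = (I*sqrt(392413))*(1/1287250) = I*sqrt(392413)/1287250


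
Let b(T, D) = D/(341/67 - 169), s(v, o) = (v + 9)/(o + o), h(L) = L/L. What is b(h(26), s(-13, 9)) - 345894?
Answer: -17093735519/49419 ≈ -3.4589e+5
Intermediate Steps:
h(L) = 1
s(v, o) = (9 + v)/(2*o) (s(v, o) = (9 + v)/((2*o)) = (9 + v)*(1/(2*o)) = (9 + v)/(2*o))
b(T, D) = -67*D/10982 (b(T, D) = D/(341*(1/67) - 169) = D/(341/67 - 169) = D/(-10982/67) = D*(-67/10982) = -67*D/10982)
b(h(26), s(-13, 9)) - 345894 = -67*(9 - 13)/(21964*9) - 345894 = -67*(-4)/(21964*9) - 345894 = -67/10982*(-2/9) - 345894 = 67/49419 - 345894 = -17093735519/49419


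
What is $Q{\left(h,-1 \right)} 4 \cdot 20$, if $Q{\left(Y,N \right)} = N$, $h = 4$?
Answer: $-80$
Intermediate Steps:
$Q{\left(h,-1 \right)} 4 \cdot 20 = \left(-1\right) 4 \cdot 20 = \left(-4\right) 20 = -80$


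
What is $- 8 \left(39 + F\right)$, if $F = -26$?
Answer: $-104$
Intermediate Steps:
$- 8 \left(39 + F\right) = - 8 \left(39 - 26\right) = \left(-8\right) 13 = -104$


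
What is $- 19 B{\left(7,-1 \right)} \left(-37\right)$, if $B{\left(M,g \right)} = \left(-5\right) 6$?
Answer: $-21090$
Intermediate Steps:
$B{\left(M,g \right)} = -30$
$- 19 B{\left(7,-1 \right)} \left(-37\right) = \left(-19\right) \left(-30\right) \left(-37\right) = 570 \left(-37\right) = -21090$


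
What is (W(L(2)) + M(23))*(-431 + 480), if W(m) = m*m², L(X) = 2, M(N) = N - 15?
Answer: 784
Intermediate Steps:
M(N) = -15 + N
W(m) = m³
(W(L(2)) + M(23))*(-431 + 480) = (2³ + (-15 + 23))*(-431 + 480) = (8 + 8)*49 = 16*49 = 784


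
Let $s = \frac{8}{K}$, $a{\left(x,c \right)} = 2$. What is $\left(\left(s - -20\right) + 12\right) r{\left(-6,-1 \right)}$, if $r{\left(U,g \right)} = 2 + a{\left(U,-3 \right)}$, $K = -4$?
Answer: $120$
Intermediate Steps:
$r{\left(U,g \right)} = 4$ ($r{\left(U,g \right)} = 2 + 2 = 4$)
$s = -2$ ($s = \frac{8}{-4} = 8 \left(- \frac{1}{4}\right) = -2$)
$\left(\left(s - -20\right) + 12\right) r{\left(-6,-1 \right)} = \left(\left(-2 - -20\right) + 12\right) 4 = \left(\left(-2 + 20\right) + 12\right) 4 = \left(18 + 12\right) 4 = 30 \cdot 4 = 120$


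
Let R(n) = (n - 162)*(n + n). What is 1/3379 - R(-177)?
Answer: -405500273/3379 ≈ -1.2001e+5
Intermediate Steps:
R(n) = 2*n*(-162 + n) (R(n) = (-162 + n)*(2*n) = 2*n*(-162 + n))
1/3379 - R(-177) = 1/3379 - 2*(-177)*(-162 - 177) = 1/3379 - 2*(-177)*(-339) = 1/3379 - 1*120006 = 1/3379 - 120006 = -405500273/3379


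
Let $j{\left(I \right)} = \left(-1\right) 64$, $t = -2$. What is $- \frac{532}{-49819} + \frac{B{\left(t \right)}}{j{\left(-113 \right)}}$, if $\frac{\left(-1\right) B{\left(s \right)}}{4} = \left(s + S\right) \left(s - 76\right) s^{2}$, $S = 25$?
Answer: $- \frac{6383797}{14234} \approx -448.49$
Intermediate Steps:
$j{\left(I \right)} = -64$
$B{\left(s \right)} = - 4 s^{2} \left(-76 + s\right) \left(25 + s\right)$ ($B{\left(s \right)} = - 4 \left(s + 25\right) \left(s - 76\right) s^{2} = - 4 \left(25 + s\right) \left(s + \left(-97 + 21\right)\right) s^{2} = - 4 \left(25 + s\right) \left(s - 76\right) s^{2} = - 4 \left(25 + s\right) \left(-76 + s\right) s^{2} = - 4 \left(-76 + s\right) \left(25 + s\right) s^{2} = - 4 s^{2} \left(-76 + s\right) \left(25 + s\right)$)
$- \frac{532}{-49819} + \frac{B{\left(t \right)}}{j{\left(-113 \right)}} = - \frac{532}{-49819} + \frac{4 \left(-2\right)^{2} \left(1900 - \left(-2\right)^{2} + 51 \left(-2\right)\right)}{-64} = \left(-532\right) \left(- \frac{1}{49819}\right) + 4 \cdot 4 \left(1900 - 4 - 102\right) \left(- \frac{1}{64}\right) = \frac{76}{7117} + 4 \cdot 4 \left(1900 - 4 - 102\right) \left(- \frac{1}{64}\right) = \frac{76}{7117} + 4 \cdot 4 \cdot 1794 \left(- \frac{1}{64}\right) = \frac{76}{7117} + 28704 \left(- \frac{1}{64}\right) = \frac{76}{7117} - \frac{897}{2} = - \frac{6383797}{14234}$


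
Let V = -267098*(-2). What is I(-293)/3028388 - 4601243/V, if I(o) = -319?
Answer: -158346812441/18383554046 ≈ -8.6135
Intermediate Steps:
V = 534196
I(-293)/3028388 - 4601243/V = -319/3028388 - 4601243/534196 = -319*1/3028388 - 4601243*1/534196 = -29/275308 - 4601243/534196 = -158346812441/18383554046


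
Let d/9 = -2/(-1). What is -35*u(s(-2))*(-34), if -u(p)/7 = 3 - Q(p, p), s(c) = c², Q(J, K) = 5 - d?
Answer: -133280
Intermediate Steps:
d = 18 (d = 9*(-2/(-1)) = 9*(-2*(-1)) = 9*2 = 18)
Q(J, K) = -13 (Q(J, K) = 5 - 1*18 = 5 - 18 = -13)
u(p) = -112 (u(p) = -7*(3 - 1*(-13)) = -7*(3 + 13) = -7*16 = -112)
-35*u(s(-2))*(-34) = -35*(-112)*(-34) = 3920*(-34) = -133280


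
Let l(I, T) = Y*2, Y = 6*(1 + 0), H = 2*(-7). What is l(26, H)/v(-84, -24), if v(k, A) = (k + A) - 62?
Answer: -6/85 ≈ -0.070588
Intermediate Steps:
v(k, A) = -62 + A + k (v(k, A) = (A + k) - 62 = -62 + A + k)
H = -14
Y = 6 (Y = 6*1 = 6)
l(I, T) = 12 (l(I, T) = 6*2 = 12)
l(26, H)/v(-84, -24) = 12/(-62 - 24 - 84) = 12/(-170) = 12*(-1/170) = -6/85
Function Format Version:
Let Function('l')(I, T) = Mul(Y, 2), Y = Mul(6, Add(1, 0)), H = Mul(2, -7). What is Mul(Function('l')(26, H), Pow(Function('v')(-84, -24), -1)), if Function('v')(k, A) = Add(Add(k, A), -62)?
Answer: Rational(-6, 85) ≈ -0.070588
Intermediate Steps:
Function('v')(k, A) = Add(-62, A, k) (Function('v')(k, A) = Add(Add(A, k), -62) = Add(-62, A, k))
H = -14
Y = 6 (Y = Mul(6, 1) = 6)
Function('l')(I, T) = 12 (Function('l')(I, T) = Mul(6, 2) = 12)
Mul(Function('l')(26, H), Pow(Function('v')(-84, -24), -1)) = Mul(12, Pow(Add(-62, -24, -84), -1)) = Mul(12, Pow(-170, -1)) = Mul(12, Rational(-1, 170)) = Rational(-6, 85)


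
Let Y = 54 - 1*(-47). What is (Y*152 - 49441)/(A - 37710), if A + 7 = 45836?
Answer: -34089/8119 ≈ -4.1987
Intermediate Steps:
A = 45829 (A = -7 + 45836 = 45829)
Y = 101 (Y = 54 + 47 = 101)
(Y*152 - 49441)/(A - 37710) = (101*152 - 49441)/(45829 - 37710) = (15352 - 49441)/8119 = -34089*1/8119 = -34089/8119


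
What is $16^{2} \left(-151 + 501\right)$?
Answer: $89600$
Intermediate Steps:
$16^{2} \left(-151 + 501\right) = 256 \cdot 350 = 89600$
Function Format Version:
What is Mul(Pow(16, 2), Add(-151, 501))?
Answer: 89600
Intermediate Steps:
Mul(Pow(16, 2), Add(-151, 501)) = Mul(256, 350) = 89600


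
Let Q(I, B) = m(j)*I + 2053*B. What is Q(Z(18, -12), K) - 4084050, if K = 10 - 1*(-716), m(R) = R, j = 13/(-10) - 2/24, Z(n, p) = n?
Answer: -25935969/10 ≈ -2.5936e+6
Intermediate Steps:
j = -83/60 (j = 13*(-⅒) - 2*1/24 = -13/10 - 1/12 = -83/60 ≈ -1.3833)
K = 726 (K = 10 + 716 = 726)
Q(I, B) = 2053*B - 83*I/60 (Q(I, B) = -83*I/60 + 2053*B = 2053*B - 83*I/60)
Q(Z(18, -12), K) - 4084050 = (2053*726 - 83/60*18) - 4084050 = (1490478 - 249/10) - 4084050 = 14904531/10 - 4084050 = -25935969/10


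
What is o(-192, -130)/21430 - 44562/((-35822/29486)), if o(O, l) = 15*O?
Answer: 1407897765570/38383273 ≈ 36680.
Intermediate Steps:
o(-192, -130)/21430 - 44562/((-35822/29486)) = (15*(-192))/21430 - 44562/((-35822/29486)) = -2880*1/21430 - 44562/((-35822*1/29486)) = -288/2143 - 44562/(-17911/14743) = -288/2143 - 44562*(-14743/17911) = -288/2143 + 656977566/17911 = 1407897765570/38383273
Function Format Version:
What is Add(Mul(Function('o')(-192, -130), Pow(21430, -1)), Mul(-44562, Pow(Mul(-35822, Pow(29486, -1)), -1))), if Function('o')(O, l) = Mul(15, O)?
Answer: Rational(1407897765570, 38383273) ≈ 36680.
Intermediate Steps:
Add(Mul(Function('o')(-192, -130), Pow(21430, -1)), Mul(-44562, Pow(Mul(-35822, Pow(29486, -1)), -1))) = Add(Mul(Mul(15, -192), Pow(21430, -1)), Mul(-44562, Pow(Mul(-35822, Pow(29486, -1)), -1))) = Add(Mul(-2880, Rational(1, 21430)), Mul(-44562, Pow(Mul(-35822, Rational(1, 29486)), -1))) = Add(Rational(-288, 2143), Mul(-44562, Pow(Rational(-17911, 14743), -1))) = Add(Rational(-288, 2143), Mul(-44562, Rational(-14743, 17911))) = Add(Rational(-288, 2143), Rational(656977566, 17911)) = Rational(1407897765570, 38383273)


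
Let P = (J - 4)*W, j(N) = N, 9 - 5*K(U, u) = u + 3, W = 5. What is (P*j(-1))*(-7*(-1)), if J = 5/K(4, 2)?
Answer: -315/4 ≈ -78.750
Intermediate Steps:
K(U, u) = 6/5 - u/5 (K(U, u) = 9/5 - (u + 3)/5 = 9/5 - (3 + u)/5 = 9/5 + (-3/5 - u/5) = 6/5 - u/5)
J = 25/4 (J = 5/(6/5 - 1/5*2) = 5/(6/5 - 2/5) = 5/(4/5) = 5*(5/4) = 25/4 ≈ 6.2500)
P = 45/4 (P = (25/4 - 4)*5 = (9/4)*5 = 45/4 ≈ 11.250)
(P*j(-1))*(-7*(-1)) = ((45/4)*(-1))*(-7*(-1)) = -45/4*7 = -315/4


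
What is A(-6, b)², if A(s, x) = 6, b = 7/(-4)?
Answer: 36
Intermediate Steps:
b = -7/4 (b = 7*(-¼) = -7/4 ≈ -1.7500)
A(-6, b)² = 6² = 36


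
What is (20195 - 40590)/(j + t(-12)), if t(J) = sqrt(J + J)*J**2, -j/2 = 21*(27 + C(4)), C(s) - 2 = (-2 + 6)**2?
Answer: 713825/75366 + 163160*I*sqrt(6)/113049 ≈ 9.4715 + 3.5353*I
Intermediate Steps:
C(s) = 18 (C(s) = 2 + (-2 + 6)**2 = 2 + 4**2 = 2 + 16 = 18)
j = -1890 (j = -42*(27 + 18) = -42*45 = -2*945 = -1890)
t(J) = sqrt(2)*J**(5/2) (t(J) = sqrt(2*J)*J**2 = (sqrt(2)*sqrt(J))*J**2 = sqrt(2)*J**(5/2))
(20195 - 40590)/(j + t(-12)) = (20195 - 40590)/(-1890 + sqrt(2)*(-12)**(5/2)) = -20395/(-1890 + sqrt(2)*(288*I*sqrt(3))) = -20395/(-1890 + 288*I*sqrt(6))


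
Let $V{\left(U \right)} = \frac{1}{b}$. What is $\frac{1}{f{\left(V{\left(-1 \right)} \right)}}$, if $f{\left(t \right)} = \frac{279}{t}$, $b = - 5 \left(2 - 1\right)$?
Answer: $- \frac{1}{1395} \approx -0.00071685$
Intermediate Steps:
$b = -5$ ($b = \left(-5\right) 1 = -5$)
$V{\left(U \right)} = - \frac{1}{5}$ ($V{\left(U \right)} = \frac{1}{-5} = - \frac{1}{5}$)
$\frac{1}{f{\left(V{\left(-1 \right)} \right)}} = \frac{1}{279 \frac{1}{- \frac{1}{5}}} = \frac{1}{279 \left(-5\right)} = \frac{1}{-1395} = - \frac{1}{1395}$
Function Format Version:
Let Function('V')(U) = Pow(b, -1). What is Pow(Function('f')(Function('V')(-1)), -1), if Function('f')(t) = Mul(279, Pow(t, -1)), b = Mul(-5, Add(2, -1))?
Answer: Rational(-1, 1395) ≈ -0.00071685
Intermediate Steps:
b = -5 (b = Mul(-5, 1) = -5)
Function('V')(U) = Rational(-1, 5) (Function('V')(U) = Pow(-5, -1) = Rational(-1, 5))
Pow(Function('f')(Function('V')(-1)), -1) = Pow(Mul(279, Pow(Rational(-1, 5), -1)), -1) = Pow(Mul(279, -5), -1) = Pow(-1395, -1) = Rational(-1, 1395)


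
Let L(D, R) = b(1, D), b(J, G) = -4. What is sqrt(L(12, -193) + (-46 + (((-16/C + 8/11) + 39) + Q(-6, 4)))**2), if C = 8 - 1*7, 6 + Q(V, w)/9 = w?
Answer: sqrt(195765)/11 ≈ 40.223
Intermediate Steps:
Q(V, w) = -54 + 9*w
C = 1 (C = 8 - 7 = 1)
L(D, R) = -4
sqrt(L(12, -193) + (-46 + (((-16/C + 8/11) + 39) + Q(-6, 4)))**2) = sqrt(-4 + (-46 + (((-16/1 + 8/11) + 39) + (-54 + 9*4)))**2) = sqrt(-4 + (-46 + (((-16*1 + 8*(1/11)) + 39) + (-54 + 36)))**2) = sqrt(-4 + (-46 + (((-16 + 8/11) + 39) - 18))**2) = sqrt(-4 + (-46 + ((-168/11 + 39) - 18))**2) = sqrt(-4 + (-46 + (261/11 - 18))**2) = sqrt(-4 + (-46 + 63/11)**2) = sqrt(-4 + (-443/11)**2) = sqrt(-4 + 196249/121) = sqrt(195765/121) = sqrt(195765)/11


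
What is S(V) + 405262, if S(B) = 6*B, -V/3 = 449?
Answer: 397180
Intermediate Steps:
V = -1347 (V = -3*449 = -1347)
S(V) + 405262 = 6*(-1347) + 405262 = -8082 + 405262 = 397180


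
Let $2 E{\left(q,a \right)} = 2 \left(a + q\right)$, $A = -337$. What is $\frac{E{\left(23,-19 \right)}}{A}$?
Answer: $- \frac{4}{337} \approx -0.011869$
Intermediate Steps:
$E{\left(q,a \right)} = a + q$ ($E{\left(q,a \right)} = \frac{2 \left(a + q\right)}{2} = \frac{2 a + 2 q}{2} = a + q$)
$\frac{E{\left(23,-19 \right)}}{A} = \frac{-19 + 23}{-337} = 4 \left(- \frac{1}{337}\right) = - \frac{4}{337}$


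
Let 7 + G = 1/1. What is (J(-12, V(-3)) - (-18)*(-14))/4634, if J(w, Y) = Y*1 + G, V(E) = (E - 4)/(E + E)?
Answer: -1541/27804 ≈ -0.055424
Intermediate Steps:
V(E) = (-4 + E)/(2*E) (V(E) = (-4 + E)/((2*E)) = (-4 + E)*(1/(2*E)) = (-4 + E)/(2*E))
G = -6 (G = -7 + 1/1 = -7 + 1 = -6)
J(w, Y) = -6 + Y (J(w, Y) = Y*1 - 6 = Y - 6 = -6 + Y)
(J(-12, V(-3)) - (-18)*(-14))/4634 = ((-6 + (1/2)*(-4 - 3)/(-3)) - (-18)*(-14))/4634 = ((-6 + (1/2)*(-1/3)*(-7)) - 1*252)*(1/4634) = ((-6 + 7/6) - 252)*(1/4634) = (-29/6 - 252)*(1/4634) = -1541/6*1/4634 = -1541/27804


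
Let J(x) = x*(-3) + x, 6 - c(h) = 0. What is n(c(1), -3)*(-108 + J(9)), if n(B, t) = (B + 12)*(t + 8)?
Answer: -11340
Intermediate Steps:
c(h) = 6 (c(h) = 6 - 1*0 = 6 + 0 = 6)
n(B, t) = (8 + t)*(12 + B) (n(B, t) = (12 + B)*(8 + t) = (8 + t)*(12 + B))
J(x) = -2*x (J(x) = -3*x + x = -2*x)
n(c(1), -3)*(-108 + J(9)) = (96 + 8*6 + 12*(-3) + 6*(-3))*(-108 - 2*9) = (96 + 48 - 36 - 18)*(-108 - 18) = 90*(-126) = -11340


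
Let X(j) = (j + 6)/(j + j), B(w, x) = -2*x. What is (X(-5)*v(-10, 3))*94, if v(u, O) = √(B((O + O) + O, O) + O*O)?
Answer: -47*√3/5 ≈ -16.281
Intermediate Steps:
X(j) = (6 + j)/(2*j) (X(j) = (6 + j)/((2*j)) = (6 + j)*(1/(2*j)) = (6 + j)/(2*j))
v(u, O) = √(O² - 2*O) (v(u, O) = √(-2*O + O*O) = √(-2*O + O²) = √(O² - 2*O))
(X(-5)*v(-10, 3))*94 = (((½)*(6 - 5)/(-5))*√(3*(-2 + 3)))*94 = (((½)*(-⅕)*1)*√(3*1))*94 = -√3/10*94 = -47*√3/5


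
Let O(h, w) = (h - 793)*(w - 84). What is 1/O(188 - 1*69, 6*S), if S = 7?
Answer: 1/28308 ≈ 3.5326e-5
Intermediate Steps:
O(h, w) = (-793 + h)*(-84 + w)
1/O(188 - 1*69, 6*S) = 1/(66612 - 4758*7 - 84*(188 - 1*69) + (188 - 1*69)*(6*7)) = 1/(66612 - 793*42 - 84*(188 - 69) + (188 - 69)*42) = 1/(66612 - 33306 - 84*119 + 119*42) = 1/(66612 - 33306 - 9996 + 4998) = 1/28308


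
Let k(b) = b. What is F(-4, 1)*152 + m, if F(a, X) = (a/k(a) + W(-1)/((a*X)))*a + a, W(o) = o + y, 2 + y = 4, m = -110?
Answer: -1174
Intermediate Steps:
y = 2 (y = -2 + 4 = 2)
W(o) = 2 + o (W(o) = o + 2 = 2 + o)
F(a, X) = a + a*(1 + 1/(X*a)) (F(a, X) = (a/a + (2 - 1)/((a*X)))*a + a = (1 + 1/(X*a))*a + a = a*(1 + 1/(X*a)) + a = a + a*(1 + 1/(X*a)))
F(-4, 1)*152 + m = (1/1 + 2*(-4))*152 - 110 = (1 - 8)*152 - 110 = -7*152 - 110 = -1064 - 110 = -1174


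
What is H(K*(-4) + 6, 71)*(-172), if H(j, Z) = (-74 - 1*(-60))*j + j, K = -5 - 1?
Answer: 67080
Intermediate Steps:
K = -6
H(j, Z) = -13*j (H(j, Z) = (-74 + 60)*j + j = -14*j + j = -13*j)
H(K*(-4) + 6, 71)*(-172) = -13*(-6*(-4) + 6)*(-172) = -13*(24 + 6)*(-172) = -13*30*(-172) = -390*(-172) = 67080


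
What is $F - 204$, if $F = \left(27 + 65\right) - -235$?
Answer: $123$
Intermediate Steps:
$F = 327$ ($F = 92 + 235 = 327$)
$F - 204 = 327 - 204 = 123$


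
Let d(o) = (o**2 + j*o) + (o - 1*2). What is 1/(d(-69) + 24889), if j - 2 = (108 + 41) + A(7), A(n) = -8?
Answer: 1/19712 ≈ 5.0731e-5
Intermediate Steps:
j = 143 (j = 2 + ((108 + 41) - 8) = 2 + (149 - 8) = 2 + 141 = 143)
d(o) = -2 + o**2 + 144*o (d(o) = (o**2 + 143*o) + (o - 1*2) = (o**2 + 143*o) + (o - 2) = (o**2 + 143*o) + (-2 + o) = -2 + o**2 + 144*o)
1/(d(-69) + 24889) = 1/((-2 + (-69)**2 + 144*(-69)) + 24889) = 1/((-2 + 4761 - 9936) + 24889) = 1/(-5177 + 24889) = 1/19712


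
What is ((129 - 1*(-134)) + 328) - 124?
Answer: 467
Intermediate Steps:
((129 - 1*(-134)) + 328) - 124 = ((129 + 134) + 328) - 124 = (263 + 328) - 124 = 591 - 124 = 467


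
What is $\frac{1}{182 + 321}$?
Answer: $\frac{1}{503} \approx 0.0019881$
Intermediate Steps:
$\frac{1}{182 + 321} = \frac{1}{503}$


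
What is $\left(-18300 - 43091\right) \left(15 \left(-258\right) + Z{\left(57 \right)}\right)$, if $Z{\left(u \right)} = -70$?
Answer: $241880540$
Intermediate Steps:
$\left(-18300 - 43091\right) \left(15 \left(-258\right) + Z{\left(57 \right)}\right) = \left(-18300 - 43091\right) \left(15 \left(-258\right) - 70\right) = - 61391 \left(-3870 - 70\right) = \left(-61391\right) \left(-3940\right) = 241880540$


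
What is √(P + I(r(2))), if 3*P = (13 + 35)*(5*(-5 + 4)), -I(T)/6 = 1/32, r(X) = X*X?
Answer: I*√1283/4 ≈ 8.9547*I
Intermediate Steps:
r(X) = X²
I(T) = -3/16 (I(T) = -6/32 = -6*1/32 = -3/16)
P = -80 (P = ((13 + 35)*(5*(-5 + 4)))/3 = (48*(5*(-1)))/3 = (48*(-5))/3 = (⅓)*(-240) = -80)
√(P + I(r(2))) = √(-80 - 3/16) = √(-1283/16) = I*√1283/4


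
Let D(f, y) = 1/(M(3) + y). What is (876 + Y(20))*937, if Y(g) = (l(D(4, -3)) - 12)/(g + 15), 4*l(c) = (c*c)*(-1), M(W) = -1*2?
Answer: 2871716663/3500 ≈ 8.2049e+5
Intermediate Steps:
M(W) = -2
D(f, y) = 1/(-2 + y)
l(c) = -c²/4 (l(c) = ((c*c)*(-1))/4 = (c²*(-1))/4 = (-c²)/4 = -c²/4)
Y(g) = -1201/(100*(15 + g)) (Y(g) = (-1/(4*(-2 - 3)²) - 12)/(g + 15) = (-(1/(-5))²/4 - 12)/(15 + g) = (-(-⅕)²/4 - 12)/(15 + g) = (-¼*1/25 - 12)/(15 + g) = (-1/100 - 12)/(15 + g) = -1201/(100*(15 + g)))
(876 + Y(20))*937 = (876 - 1201/(1500 + 100*20))*937 = (876 - 1201/(1500 + 2000))*937 = (876 - 1201/3500)*937 = (3064799/3500)*937 = 2871716663/3500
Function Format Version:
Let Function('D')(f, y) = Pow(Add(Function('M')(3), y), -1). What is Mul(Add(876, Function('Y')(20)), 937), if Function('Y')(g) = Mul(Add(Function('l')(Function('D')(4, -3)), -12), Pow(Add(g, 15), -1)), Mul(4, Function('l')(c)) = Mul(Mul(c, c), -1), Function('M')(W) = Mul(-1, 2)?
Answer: Rational(2871716663, 3500) ≈ 8.2049e+5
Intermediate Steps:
Function('M')(W) = -2
Function('D')(f, y) = Pow(Add(-2, y), -1)
Function('l')(c) = Mul(Rational(-1, 4), Pow(c, 2)) (Function('l')(c) = Mul(Rational(1, 4), Mul(Mul(c, c), -1)) = Mul(Rational(1, 4), Mul(Pow(c, 2), -1)) = Mul(Rational(1, 4), Mul(-1, Pow(c, 2))) = Mul(Rational(-1, 4), Pow(c, 2)))
Function('Y')(g) = Mul(Rational(-1201, 100), Pow(Add(15, g), -1)) (Function('Y')(g) = Mul(Add(Mul(Rational(-1, 4), Pow(Pow(Add(-2, -3), -1), 2)), -12), Pow(Add(g, 15), -1)) = Mul(Add(Mul(Rational(-1, 4), Pow(Pow(-5, -1), 2)), -12), Pow(Add(15, g), -1)) = Mul(Add(Mul(Rational(-1, 4), Pow(Rational(-1, 5), 2)), -12), Pow(Add(15, g), -1)) = Mul(Add(Mul(Rational(-1, 4), Rational(1, 25)), -12), Pow(Add(15, g), -1)) = Mul(Add(Rational(-1, 100), -12), Pow(Add(15, g), -1)) = Mul(Rational(-1201, 100), Pow(Add(15, g), -1)))
Mul(Add(876, Function('Y')(20)), 937) = Mul(Add(876, Mul(-1201, Pow(Add(1500, Mul(100, 20)), -1))), 937) = Mul(Add(876, Mul(-1201, Pow(Add(1500, 2000), -1))), 937) = Mul(Add(876, Mul(-1201, Pow(3500, -1))), 937) = Mul(Add(876, Mul(-1201, Rational(1, 3500))), 937) = Mul(Add(876, Rational(-1201, 3500)), 937) = Mul(Rational(3064799, 3500), 937) = Rational(2871716663, 3500)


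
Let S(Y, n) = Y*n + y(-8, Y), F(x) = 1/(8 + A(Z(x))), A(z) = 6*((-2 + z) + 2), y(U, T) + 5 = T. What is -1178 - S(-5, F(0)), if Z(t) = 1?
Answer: -16347/14 ≈ -1167.6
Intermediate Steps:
y(U, T) = -5 + T
A(z) = 6*z
F(x) = 1/14 (F(x) = 1/(8 + 6*1) = 1/(8 + 6) = 1/14)
S(Y, n) = -5 + Y + Y*n (S(Y, n) = Y*n + (-5 + Y) = -5 + Y + Y*n)
-1178 - S(-5, F(0)) = -1178 - (-5 - 5 - 5*1/14) = -1178 - (-5 - 5 - 5/14) = -1178 - 1*(-145/14) = -1178 + 145/14 = -16347/14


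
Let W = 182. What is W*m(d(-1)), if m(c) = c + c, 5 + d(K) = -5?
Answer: -3640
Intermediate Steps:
d(K) = -10 (d(K) = -5 - 5 = -10)
m(c) = 2*c
W*m(d(-1)) = 182*(2*(-10)) = 182*(-20) = -3640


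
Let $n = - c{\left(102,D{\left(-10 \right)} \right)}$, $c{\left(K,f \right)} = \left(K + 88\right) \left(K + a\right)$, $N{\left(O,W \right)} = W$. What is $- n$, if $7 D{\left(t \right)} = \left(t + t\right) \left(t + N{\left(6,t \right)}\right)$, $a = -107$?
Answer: $-950$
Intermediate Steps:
$D{\left(t \right)} = \frac{4 t^{2}}{7}$ ($D{\left(t \right)} = \frac{\left(t + t\right) \left(t + t\right)}{7} = \frac{2 t 2 t}{7} = \frac{4 t^{2}}{7}$)
$c{\left(K,f \right)} = \left(-107 + K\right) \left(88 + K\right)$ ($c{\left(K,f \right)} = \left(K + 88\right) \left(K - 107\right) = \left(88 + K\right) \left(-107 + K\right) = \left(-107 + K\right) \left(88 + K\right)$)
$n = 950$ ($n = - (-9416 + 102^{2} - 1938) = - (-9416 + 10404 - 1938) = \left(-1\right) \left(-950\right) = 950$)
$- n = \left(-1\right) 950 = -950$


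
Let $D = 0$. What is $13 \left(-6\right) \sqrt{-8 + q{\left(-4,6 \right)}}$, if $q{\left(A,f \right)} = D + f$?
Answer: $- 78 i \sqrt{2} \approx - 110.31 i$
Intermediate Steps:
$q{\left(A,f \right)} = f$ ($q{\left(A,f \right)} = 0 + f = f$)
$13 \left(-6\right) \sqrt{-8 + q{\left(-4,6 \right)}} = 13 \left(-6\right) \sqrt{-8 + 6} = - 78 \sqrt{-2} = - 78 i \sqrt{2}$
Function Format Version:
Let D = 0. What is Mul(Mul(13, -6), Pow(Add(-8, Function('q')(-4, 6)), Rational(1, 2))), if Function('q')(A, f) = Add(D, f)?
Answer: Mul(-78, I, Pow(2, Rational(1, 2))) ≈ Mul(-110.31, I)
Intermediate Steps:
Function('q')(A, f) = f (Function('q')(A, f) = Add(0, f) = f)
Mul(Mul(13, -6), Pow(Add(-8, Function('q')(-4, 6)), Rational(1, 2))) = Mul(Mul(13, -6), Pow(Add(-8, 6), Rational(1, 2))) = Mul(-78, Pow(-2, Rational(1, 2))) = Mul(-78, Mul(I, Pow(2, Rational(1, 2)))) = Mul(-78, I, Pow(2, Rational(1, 2)))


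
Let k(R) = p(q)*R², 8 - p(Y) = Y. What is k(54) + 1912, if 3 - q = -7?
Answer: -3920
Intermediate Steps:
q = 10 (q = 3 - 1*(-7) = 3 + 7 = 10)
p(Y) = 8 - Y
k(R) = -2*R² (k(R) = (8 - 1*10)*R² = (8 - 10)*R² = -2*R²)
k(54) + 1912 = -2*54² + 1912 = -2*2916 + 1912 = -5832 + 1912 = -3920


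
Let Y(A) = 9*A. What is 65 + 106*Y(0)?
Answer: 65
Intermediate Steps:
65 + 106*Y(0) = 65 + 106*(9*0) = 65 + 106*0 = 65 + 0 = 65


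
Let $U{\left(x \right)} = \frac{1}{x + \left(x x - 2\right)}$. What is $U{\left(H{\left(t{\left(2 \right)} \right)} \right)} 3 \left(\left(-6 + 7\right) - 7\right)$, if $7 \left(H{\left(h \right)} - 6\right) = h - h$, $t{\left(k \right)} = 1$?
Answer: $- \frac{9}{20} \approx -0.45$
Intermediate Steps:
$H{\left(h \right)} = 6$ ($H{\left(h \right)} = 6 + \frac{h - h}{7} = 6 + \frac{1}{7} \cdot 0 = 6 + 0 = 6$)
$U{\left(x \right)} = \frac{1}{-2 + x + x^{2}}$ ($U{\left(x \right)} = \frac{1}{x + \left(x^{2} - 2\right)} = \frac{1}{x + \left(-2 + x^{2}\right)} = \frac{1}{-2 + x + x^{2}}$)
$U{\left(H{\left(t{\left(2 \right)} \right)} \right)} 3 \left(\left(-6 + 7\right) - 7\right) = \frac{1}{-2 + 6 + 6^{2}} \cdot 3 \left(\left(-6 + 7\right) - 7\right) = \frac{1}{-2 + 6 + 36} \cdot 3 \left(1 - 7\right) = \frac{1}{40} \cdot 3 \left(-6\right) = \frac{3}{40} \left(-6\right) = - \frac{9}{20}$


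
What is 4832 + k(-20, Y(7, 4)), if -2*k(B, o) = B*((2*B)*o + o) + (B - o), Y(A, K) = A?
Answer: 4231/2 ≈ 2115.5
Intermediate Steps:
k(B, o) = o/2 - B/2 - B*(o + 2*B*o)/2 (k(B, o) = -(B*((2*B)*o + o) + (B - o))/2 = -(B*(2*B*o + o) + (B - o))/2 = -(B*(o + 2*B*o) + (B - o))/2 = -(B - o + B*(o + 2*B*o))/2 = o/2 - B/2 - B*(o + 2*B*o)/2)
4832 + k(-20, Y(7, 4)) = 4832 + ((½)*7 - ½*(-20) - 1*7*(-20)² - ½*(-20)*7) = 4832 + (7/2 + 10 - 1*7*400 + 70) = 4832 + (7/2 + 10 - 2800 + 70) = 4832 - 5433/2 = 4231/2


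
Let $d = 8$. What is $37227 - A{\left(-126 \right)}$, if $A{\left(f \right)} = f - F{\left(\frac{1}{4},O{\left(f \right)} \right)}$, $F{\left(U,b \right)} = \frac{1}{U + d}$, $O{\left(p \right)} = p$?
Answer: $\frac{1232653}{33} \approx 37353.0$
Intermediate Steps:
$F{\left(U,b \right)} = \frac{1}{8 + U}$ ($F{\left(U,b \right)} = \frac{1}{U + 8} = \frac{1}{8 + U}$)
$A{\left(f \right)} = - \frac{4}{33} + f$ ($A{\left(f \right)} = f - \frac{1}{8 + \frac{1}{4}} = f - \frac{1}{\frac{33}{4}} = f - \frac{4}{33} = - \frac{4}{33} + f$)
$37227 - A{\left(-126 \right)} = 37227 - \left(- \frac{4}{33} - 126\right) = 37227 - - \frac{4162}{33} = 37227 + \frac{4162}{33} = \frac{1232653}{33}$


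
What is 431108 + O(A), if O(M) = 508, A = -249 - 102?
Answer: 431616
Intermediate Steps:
A = -351
431108 + O(A) = 431108 + 508 = 431616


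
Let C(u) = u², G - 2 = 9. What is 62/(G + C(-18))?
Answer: 62/335 ≈ 0.18507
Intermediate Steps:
G = 11 (G = 2 + 9 = 11)
62/(G + C(-18)) = 62/(11 + (-18)²) = 62/(11 + 324) = 62/335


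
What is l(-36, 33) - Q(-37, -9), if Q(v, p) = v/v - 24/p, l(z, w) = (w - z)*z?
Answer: -7463/3 ≈ -2487.7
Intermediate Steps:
l(z, w) = z*(w - z)
Q(v, p) = 1 - 24/p
l(-36, 33) - Q(-37, -9) = -36*(33 - 1*(-36)) - (-24 - 9)/(-9) = -36*(33 + 36) - (-1)*(-33)/9 = -36*69 - 1*11/3 = -2484 - 11/3 = -7463/3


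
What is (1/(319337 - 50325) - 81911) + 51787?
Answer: -8103717487/269012 ≈ -30124.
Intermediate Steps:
(1/(319337 - 50325) - 81911) + 51787 = (1/269012 - 81911) + 51787 = -22035041931/269012 + 51787 = -8103717487/269012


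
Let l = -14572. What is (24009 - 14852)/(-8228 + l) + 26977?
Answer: 615066443/22800 ≈ 26977.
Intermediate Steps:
(24009 - 14852)/(-8228 + l) + 26977 = (24009 - 14852)/(-8228 - 14572) + 26977 = 9157/(-22800) + 26977 = 9157*(-1/22800) + 26977 = -9157/22800 + 26977 = 615066443/22800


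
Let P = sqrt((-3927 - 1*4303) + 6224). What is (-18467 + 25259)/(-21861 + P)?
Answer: -148479912/477905327 - 6792*I*sqrt(2006)/477905327 ≈ -0.31069 - 0.00063653*I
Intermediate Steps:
P = I*sqrt(2006) (P = sqrt((-3927 - 4303) + 6224) = sqrt(-8230 + 6224) = sqrt(-2006) = I*sqrt(2006) ≈ 44.788*I)
(-18467 + 25259)/(-21861 + P) = (-18467 + 25259)/(-21861 + I*sqrt(2006)) = 6792/(-21861 + I*sqrt(2006))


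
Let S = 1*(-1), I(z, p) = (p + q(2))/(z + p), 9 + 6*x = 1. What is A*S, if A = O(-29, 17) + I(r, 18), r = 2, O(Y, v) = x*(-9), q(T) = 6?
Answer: -66/5 ≈ -13.200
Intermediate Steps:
x = -4/3 (x = -3/2 + (⅙)*1 = -3/2 + ⅙ = -4/3 ≈ -1.3333)
O(Y, v) = 12 (O(Y, v) = -4/3*(-9) = 12)
I(z, p) = (6 + p)/(p + z) (I(z, p) = (p + 6)/(z + p) = (6 + p)/(p + z))
S = -1
A = 66/5 (A = 12 + (6 + 18)/(18 + 2) = 12 + 24/20 = 12 + (1/20)*24 = 12 + 6/5 = 66/5 ≈ 13.200)
A*S = (66/5)*(-1) = -66/5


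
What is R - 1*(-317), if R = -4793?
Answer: -4476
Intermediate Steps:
R - 1*(-317) = -4793 - 1*(-317) = -4793 + 317 = -4476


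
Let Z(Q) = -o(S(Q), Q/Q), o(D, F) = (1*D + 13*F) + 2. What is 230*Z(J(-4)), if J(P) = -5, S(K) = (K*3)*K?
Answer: -20700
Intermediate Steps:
S(K) = 3*K² (S(K) = (3*K)*K = 3*K²)
o(D, F) = 2 + D + 13*F (o(D, F) = (D + 13*F) + 2 = 2 + D + 13*F)
Z(Q) = -15 - 3*Q² (Z(Q) = -(2 + 3*Q² + 13*(Q/Q)) = -(2 + 3*Q² + 13*1) = -(2 + 3*Q² + 13) = -(15 + 3*Q²) = -15 - 3*Q²)
230*Z(J(-4)) = 230*(-15 - 3*(-5)²) = 230*(-15 - 3*25) = 230*(-15 - 75) = 230*(-90) = -20700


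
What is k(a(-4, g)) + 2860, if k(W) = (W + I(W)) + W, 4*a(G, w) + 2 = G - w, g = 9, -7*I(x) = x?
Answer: 79885/28 ≈ 2853.0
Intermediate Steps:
I(x) = -x/7
a(G, w) = -½ - w/4 + G/4 (a(G, w) = -½ + (G - w)/4 = -½ + (-w/4 + G/4) = -½ - w/4 + G/4)
k(W) = 13*W/7 (k(W) = (W - W/7) + W = 6*W/7 + W = 13*W/7)
k(a(-4, g)) + 2860 = 13*(-½ - ¼*9 + (¼)*(-4))/7 + 2860 = 13*(-½ - 9/4 - 1)/7 + 2860 = (13/7)*(-15/4) + 2860 = -195/28 + 2860 = 79885/28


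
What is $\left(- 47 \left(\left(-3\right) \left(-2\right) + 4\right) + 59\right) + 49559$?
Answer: $49148$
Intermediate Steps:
$\left(- 47 \left(\left(-3\right) \left(-2\right) + 4\right) + 59\right) + 49559 = \left(- 47 \left(6 + 4\right) + 59\right) + 49559 = \left(\left(-47\right) 10 + 59\right) + 49559 = \left(-470 + 59\right) + 49559 = -411 + 49559 = 49148$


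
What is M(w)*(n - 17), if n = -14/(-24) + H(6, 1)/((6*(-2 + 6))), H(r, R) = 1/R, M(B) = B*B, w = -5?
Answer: -3275/8 ≈ -409.38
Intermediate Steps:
M(B) = B²
n = 5/8 (n = -14/(-24) + 1/(1*((6*(-2 + 6)))) = -14*(-1/24) + 1/(6*4) = 7/12 + 1/24 = 5/8 ≈ 0.62500)
M(w)*(n - 17) = (-5)²*(5/8 - 17) = 25*(-131/8) = -3275/8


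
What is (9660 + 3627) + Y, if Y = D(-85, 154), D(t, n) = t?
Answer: 13202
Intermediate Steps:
Y = -85
(9660 + 3627) + Y = (9660 + 3627) - 85 = 13287 - 85 = 13202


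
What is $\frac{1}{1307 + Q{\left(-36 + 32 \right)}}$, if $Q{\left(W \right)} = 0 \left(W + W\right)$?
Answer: $\frac{1}{1307} \approx 0.00076511$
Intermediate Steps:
$Q{\left(W \right)} = 0$ ($Q{\left(W \right)} = 0 \cdot 2 W = 0$)
$\frac{1}{1307 + Q{\left(-36 + 32 \right)}} = \frac{1}{1307 + 0} = \frac{1}{1307}$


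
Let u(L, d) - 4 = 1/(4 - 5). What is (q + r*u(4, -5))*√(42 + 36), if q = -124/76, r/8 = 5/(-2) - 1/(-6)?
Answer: -1095*√78/19 ≈ -508.99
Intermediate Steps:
u(L, d) = 3 (u(L, d) = 4 + 1/(4 - 5) = 4 + 1/(-1) = 4 - 1 = 3)
r = -56/3 (r = 8*(5/(-2) - 1/(-6)) = 8*(5*(-½) - 1*(-⅙)) = 8*(-5/2 + ⅙) = 8*(-7/3) = -56/3 ≈ -18.667)
q = -31/19 (q = -124*1/76 = -31/19 ≈ -1.6316)
(q + r*u(4, -5))*√(42 + 36) = (-31/19 - 56/3*3)*√(42 + 36) = (-31/19 - 56)*√78 = -1095*√78/19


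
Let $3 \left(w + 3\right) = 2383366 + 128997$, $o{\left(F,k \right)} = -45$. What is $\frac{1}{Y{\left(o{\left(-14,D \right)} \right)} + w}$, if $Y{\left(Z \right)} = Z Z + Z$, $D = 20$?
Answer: $\frac{3}{2518294} \approx 1.1913 \cdot 10^{-6}$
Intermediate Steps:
$Y{\left(Z \right)} = Z + Z^{2}$ ($Y{\left(Z \right)} = Z^{2} + Z = Z + Z^{2}$)
$w = \frac{2512354}{3}$ ($w = -3 + \frac{2383366 + 128997}{3} = -3 + \frac{1}{3} \cdot 2512363 = -3 + \frac{2512363}{3} = \frac{2512354}{3} \approx 8.3745 \cdot 10^{5}$)
$\frac{1}{Y{\left(o{\left(-14,D \right)} \right)} + w} = \frac{1}{- 45 \left(1 - 45\right) + \frac{2512354}{3}} = \frac{1}{\left(-45\right) \left(-44\right) + \frac{2512354}{3}} = \frac{1}{1980 + \frac{2512354}{3}} = \frac{1}{\frac{2518294}{3}} = \frac{3}{2518294}$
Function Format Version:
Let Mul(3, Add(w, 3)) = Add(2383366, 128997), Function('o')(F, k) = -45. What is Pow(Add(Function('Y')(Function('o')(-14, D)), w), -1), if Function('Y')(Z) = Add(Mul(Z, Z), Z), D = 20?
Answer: Rational(3, 2518294) ≈ 1.1913e-6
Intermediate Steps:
Function('Y')(Z) = Add(Z, Pow(Z, 2)) (Function('Y')(Z) = Add(Pow(Z, 2), Z) = Add(Z, Pow(Z, 2)))
w = Rational(2512354, 3) (w = Add(-3, Mul(Rational(1, 3), Add(2383366, 128997))) = Add(-3, Mul(Rational(1, 3), 2512363)) = Add(-3, Rational(2512363, 3)) = Rational(2512354, 3) ≈ 8.3745e+5)
Pow(Add(Function('Y')(Function('o')(-14, D)), w), -1) = Pow(Add(Mul(-45, Add(1, -45)), Rational(2512354, 3)), -1) = Pow(Add(Mul(-45, -44), Rational(2512354, 3)), -1) = Pow(Add(1980, Rational(2512354, 3)), -1) = Pow(Rational(2518294, 3), -1) = Rational(3, 2518294)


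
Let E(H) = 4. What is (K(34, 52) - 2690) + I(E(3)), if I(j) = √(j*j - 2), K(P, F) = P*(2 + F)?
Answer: -854 + √14 ≈ -850.26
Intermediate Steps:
I(j) = √(-2 + j²) (I(j) = √(j² - 2) = √(-2 + j²))
(K(34, 52) - 2690) + I(E(3)) = (34*(2 + 52) - 2690) + √(-2 + 4²) = (34*54 - 2690) + √(-2 + 16) = (1836 - 2690) + √14 = -854 + √14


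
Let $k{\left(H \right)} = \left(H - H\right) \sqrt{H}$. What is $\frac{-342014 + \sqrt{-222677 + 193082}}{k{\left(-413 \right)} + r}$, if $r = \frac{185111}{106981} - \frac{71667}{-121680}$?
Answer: $- \frac{494683276403680}{3354590423} + \frac{1446383120 i \sqrt{29595}}{3354590423} \approx -1.4746 \cdot 10^{5} + 74.174 i$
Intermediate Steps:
$r = \frac{3354590423}{1446383120}$ ($r = 185111 \cdot \frac{1}{106981} - - \frac{7963}{13520} = \frac{185111}{106981} + \frac{7963}{13520} = \frac{3354590423}{1446383120} \approx 2.3193$)
$k{\left(H \right)} = 0$ ($k{\left(H \right)} = 0 \sqrt{H} = 0$)
$\frac{-342014 + \sqrt{-222677 + 193082}}{k{\left(-413 \right)} + r} = \frac{-342014 + \sqrt{-222677 + 193082}}{0 + \frac{3354590423}{1446383120}} = \frac{-342014 + \sqrt{-29595}}{\frac{3354590423}{1446383120}} = \left(-342014 + i \sqrt{29595}\right) \frac{1446383120}{3354590423} = - \frac{494683276403680}{3354590423} + \frac{1446383120 i \sqrt{29595}}{3354590423}$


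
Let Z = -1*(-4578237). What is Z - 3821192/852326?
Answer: 1951073304035/426163 ≈ 4.5782e+6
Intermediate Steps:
Z = 4578237
Z - 3821192/852326 = 4578237 - 3821192/852326 = 4578237 - 1*1910596/426163 = 4578237 - 1910596/426163 = 1951073304035/426163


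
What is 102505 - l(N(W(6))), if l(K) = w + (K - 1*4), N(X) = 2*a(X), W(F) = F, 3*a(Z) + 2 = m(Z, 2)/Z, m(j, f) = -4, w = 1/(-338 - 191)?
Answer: 488053822/4761 ≈ 1.0251e+5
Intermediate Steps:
w = -1/529 (w = 1/(-529) = -1/529 ≈ -0.0018904)
a(Z) = -⅔ - 4/(3*Z) (a(Z) = -⅔ + (-4/Z)/3 = -⅔ - 4/(3*Z))
N(X) = 4*(-2 - X)/(3*X) (N(X) = 2*(2*(-2 - X)/(3*X)) = 4*(-2 - X)/(3*X))
l(K) = -2117/529 + K (l(K) = -1/529 + (K - 1*4) = -1/529 + (K - 4) = -1/529 + (-4 + K) = -2117/529 + K)
102505 - l(N(W(6))) = 102505 - (-2117/529 + (4/3)*(-2 - 1*6)/6) = 102505 - (-2117/529 + (4/3)*(⅙)*(-2 - 6)) = 102505 - (-2117/529 + (4/3)*(⅙)*(-8)) = 102505 - (-2117/529 - 16/9) = 102505 - 1*(-27517/4761) = 102505 + 27517/4761 = 488053822/4761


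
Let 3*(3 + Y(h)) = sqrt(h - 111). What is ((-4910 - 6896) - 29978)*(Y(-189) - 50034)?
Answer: 2090746008 - 139280*I*sqrt(3) ≈ 2.0907e+9 - 2.4124e+5*I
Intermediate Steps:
Y(h) = -3 + sqrt(-111 + h)/3 (Y(h) = -3 + sqrt(h - 111)/3 = -3 + sqrt(-111 + h)/3)
((-4910 - 6896) - 29978)*(Y(-189) - 50034) = ((-4910 - 6896) - 29978)*((-3 + sqrt(-111 - 189)/3) - 50034) = (-11806 - 29978)*((-3 + sqrt(-300)/3) - 50034) = -41784*((-3 + (10*I*sqrt(3))/3) - 50034) = -41784*((-3 + 10*I*sqrt(3)/3) - 50034) = -41784*(-50037 + 10*I*sqrt(3)/3) = 2090746008 - 139280*I*sqrt(3)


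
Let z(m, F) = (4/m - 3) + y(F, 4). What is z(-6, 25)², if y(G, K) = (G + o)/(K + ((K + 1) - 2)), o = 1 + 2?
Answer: ⅑ ≈ 0.11111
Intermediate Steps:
o = 3
y(G, K) = (3 + G)/(-1 + 2*K) (y(G, K) = (G + 3)/(K + ((K + 1) - 2)) = (3 + G)/(K + ((1 + K) - 2)) = (3 + G)/(K + (-1 + K)) = (3 + G)/(-1 + 2*K))
z(m, F) = -18/7 + 4/m + F/7 (z(m, F) = (4/m - 3) + (3 + F)/(-1 + 2*4) = (-3 + 4/m) + (3 + F)/(-1 + 8) = (-3 + 4/m) + (3 + F)/7 = (-3 + 4/m) + (3/7 + F/7) = -18/7 + 4/m + F/7)
z(-6, 25)² = ((⅐)*(28 - 6*(-18 + 25))/(-6))² = ((⅐)*(-⅙)*(28 - 6*7))² = ((⅐)*(-⅙)*(28 - 42))² = ((⅐)*(-⅙)*(-14))² = (⅓)² = ⅑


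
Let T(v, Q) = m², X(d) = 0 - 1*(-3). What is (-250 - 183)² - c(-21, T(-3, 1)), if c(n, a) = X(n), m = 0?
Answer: 187486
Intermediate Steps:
X(d) = 3 (X(d) = 0 + 3 = 3)
T(v, Q) = 0 (T(v, Q) = 0² = 0)
c(n, a) = 3
(-250 - 183)² - c(-21, T(-3, 1)) = (-250 - 183)² - 1*3 = (-433)² - 3 = 187489 - 3 = 187486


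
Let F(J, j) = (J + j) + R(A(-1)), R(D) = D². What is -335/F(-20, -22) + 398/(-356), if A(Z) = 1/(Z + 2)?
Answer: 51471/7298 ≈ 7.0528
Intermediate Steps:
A(Z) = 1/(2 + Z)
F(J, j) = 1 + J + j (F(J, j) = (J + j) + (1/(2 - 1))² = (J + j) + (1/1)² = (J + j) + 1² = (J + j) + 1 = 1 + J + j)
-335/F(-20, -22) + 398/(-356) = -335/(1 - 20 - 22) + 398/(-356) = -335/(-41) + 398*(-1/356) = -335*(-1/41) - 199/178 = 335/41 - 199/178 = 51471/7298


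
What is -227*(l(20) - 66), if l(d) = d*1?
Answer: 10442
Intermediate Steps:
l(d) = d
-227*(l(20) - 66) = -227*(20 - 66) = -227*(-46) = 10442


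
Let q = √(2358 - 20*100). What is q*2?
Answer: 2*√358 ≈ 37.842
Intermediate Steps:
q = √358 (q = √(2358 - 2000) = √358 ≈ 18.921)
q*2 = √358*2 = 2*√358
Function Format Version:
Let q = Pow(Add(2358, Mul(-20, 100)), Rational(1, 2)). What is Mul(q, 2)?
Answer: Mul(2, Pow(358, Rational(1, 2))) ≈ 37.842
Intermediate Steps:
q = Pow(358, Rational(1, 2)) (q = Pow(Add(2358, -2000), Rational(1, 2)) = Pow(358, Rational(1, 2)) ≈ 18.921)
Mul(q, 2) = Mul(Pow(358, Rational(1, 2)), 2) = Mul(2, Pow(358, Rational(1, 2)))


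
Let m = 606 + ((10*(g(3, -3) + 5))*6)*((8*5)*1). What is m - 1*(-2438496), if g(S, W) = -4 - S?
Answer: 2434302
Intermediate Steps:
m = -4194 (m = 606 + ((10*((-4 - 1*3) + 5))*6)*((8*5)*1) = 606 + ((10*((-4 - 3) + 5))*6)*(40*1) = 606 + ((10*(-7 + 5))*6)*40 = 606 + ((10*(-2))*6)*40 = 606 - 20*6*40 = 606 - 120*40 = 606 - 4800 = -4194)
m - 1*(-2438496) = -4194 - 1*(-2438496) = -4194 + 2438496 = 2434302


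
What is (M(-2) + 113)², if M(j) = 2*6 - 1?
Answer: 15376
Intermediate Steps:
M(j) = 11 (M(j) = 12 - 1 = 11)
(M(-2) + 113)² = (11 + 113)² = 124² = 15376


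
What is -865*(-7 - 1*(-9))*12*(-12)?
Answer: 249120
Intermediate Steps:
-865*(-7 - 1*(-9))*12*(-12) = -865*(-7 + 9)*12*(-12) = -865*2*12*(-12) = -20760*(-12) = -865*(-288) = 249120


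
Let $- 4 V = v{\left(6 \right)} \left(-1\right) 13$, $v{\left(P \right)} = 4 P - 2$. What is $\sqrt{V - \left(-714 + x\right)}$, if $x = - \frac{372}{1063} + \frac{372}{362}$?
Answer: $\frac{\sqrt{116213082442846}}{384806} \approx 28.015$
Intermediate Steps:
$x = \frac{130386}{192403}$ ($x = \left(-372\right) \frac{1}{1063} + 372 \cdot \frac{1}{362} = - \frac{372}{1063} + \frac{186}{181} = \frac{130386}{192403} \approx 0.67767$)
$v{\left(P \right)} = -2 + 4 P$
$V = \frac{143}{2}$ ($V = - \frac{\left(-2 + 4 \cdot 6\right) \left(-1\right) 13}{4} = - \frac{\left(-2 + 24\right) \left(-1\right) 13}{4} = - \frac{22 \left(-1\right) 13}{4} = - \frac{\left(-22\right) 13}{4} = \left(- \frac{1}{4}\right) \left(-286\right) = \frac{143}{2} \approx 71.5$)
$\sqrt{V - \left(-714 + x\right)} = \sqrt{\frac{143}{2} + \left(714 - \frac{130386}{192403}\right)} = \sqrt{\frac{143}{2} + \frac{137245356}{192403}} = \sqrt{\frac{302004341}{384806}} = \frac{\sqrt{116213082442846}}{384806}$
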